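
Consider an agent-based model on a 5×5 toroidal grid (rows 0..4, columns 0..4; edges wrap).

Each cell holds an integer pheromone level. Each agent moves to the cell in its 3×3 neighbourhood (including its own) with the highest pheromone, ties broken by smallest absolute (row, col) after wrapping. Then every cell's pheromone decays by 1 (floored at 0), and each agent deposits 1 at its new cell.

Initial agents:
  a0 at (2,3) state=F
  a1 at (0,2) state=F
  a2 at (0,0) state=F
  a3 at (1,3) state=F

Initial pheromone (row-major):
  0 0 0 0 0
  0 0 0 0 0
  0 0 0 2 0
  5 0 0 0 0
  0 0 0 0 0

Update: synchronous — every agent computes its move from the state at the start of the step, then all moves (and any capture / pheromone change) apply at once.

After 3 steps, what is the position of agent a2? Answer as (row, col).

t=1: a0@(2,3) a1@(0,1) a2@(0,0) a3@(2,3) | pheromone: 1 1 0 0 0 / 0 0 0 0 0 / 0 0 0 3 0 / 4 0 0 0 0 / 0 0 0 0 0
t=2: a0@(2,3) a1@(0,0) a2@(0,0) a3@(2,3) | pheromone: 2 0 0 0 0 / 0 0 0 0 0 / 0 0 0 4 0 / 3 0 0 0 0 / 0 0 0 0 0
t=3: a0@(2,3) a1@(0,0) a2@(0,0) a3@(2,3) | pheromone: 3 0 0 0 0 / 0 0 0 0 0 / 0 0 0 5 0 / 2 0 0 0 0 / 0 0 0 0 0

(0, 0)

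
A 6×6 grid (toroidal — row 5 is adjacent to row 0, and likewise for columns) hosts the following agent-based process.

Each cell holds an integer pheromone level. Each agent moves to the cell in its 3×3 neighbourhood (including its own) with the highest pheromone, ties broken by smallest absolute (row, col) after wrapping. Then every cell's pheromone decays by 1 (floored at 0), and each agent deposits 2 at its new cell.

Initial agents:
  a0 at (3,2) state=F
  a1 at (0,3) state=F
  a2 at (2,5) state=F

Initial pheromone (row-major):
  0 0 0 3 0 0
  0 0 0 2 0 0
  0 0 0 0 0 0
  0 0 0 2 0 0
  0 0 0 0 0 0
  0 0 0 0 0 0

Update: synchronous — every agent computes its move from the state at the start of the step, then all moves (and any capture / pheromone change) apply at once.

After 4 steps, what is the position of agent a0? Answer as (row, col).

t=1: a0@(3,3) a1@(0,3) a2@(1,0) | pheromone: 0 0 0 4 0 0 / 2 0 0 1 0 0 / 0 0 0 0 0 0 / 0 0 0 3 0 0 / 0 0 0 0 0 0 / 0 0 0 0 0 0
t=2: a0@(3,3) a1@(0,3) a2@(1,0) | pheromone: 0 0 0 5 0 0 / 3 0 0 0 0 0 / 0 0 0 0 0 0 / 0 0 0 4 0 0 / 0 0 0 0 0 0 / 0 0 0 0 0 0
t=3: a0@(3,3) a1@(0,3) a2@(1,0) | pheromone: 0 0 0 6 0 0 / 4 0 0 0 0 0 / 0 0 0 0 0 0 / 0 0 0 5 0 0 / 0 0 0 0 0 0 / 0 0 0 0 0 0
t=4: a0@(3,3) a1@(0,3) a2@(1,0) | pheromone: 0 0 0 7 0 0 / 5 0 0 0 0 0 / 0 0 0 0 0 0 / 0 0 0 6 0 0 / 0 0 0 0 0 0 / 0 0 0 0 0 0

(3, 3)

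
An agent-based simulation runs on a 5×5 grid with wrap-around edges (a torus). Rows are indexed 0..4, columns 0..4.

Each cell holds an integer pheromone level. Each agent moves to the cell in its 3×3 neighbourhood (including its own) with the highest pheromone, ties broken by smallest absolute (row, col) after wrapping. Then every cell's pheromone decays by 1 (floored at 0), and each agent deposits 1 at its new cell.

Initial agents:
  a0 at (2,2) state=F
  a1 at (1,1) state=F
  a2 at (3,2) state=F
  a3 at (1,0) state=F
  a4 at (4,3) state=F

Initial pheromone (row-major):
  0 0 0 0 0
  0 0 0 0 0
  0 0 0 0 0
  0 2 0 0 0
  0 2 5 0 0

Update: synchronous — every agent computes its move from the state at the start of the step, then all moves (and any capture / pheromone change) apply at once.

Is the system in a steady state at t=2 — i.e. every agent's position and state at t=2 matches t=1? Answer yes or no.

t=1: a0@(3,1) a1@(0,0) a2@(4,2) a3@(0,0) a4@(4,2) | pheromone: 2 0 0 0 0 / 0 0 0 0 0 / 0 0 0 0 0 / 0 2 0 0 0 / 0 1 6 0 0
t=2: a0@(4,2) a1@(0,0) a2@(4,2) a3@(0,0) a4@(4,2) | pheromone: 3 0 0 0 0 / 0 0 0 0 0 / 0 0 0 0 0 / 0 1 0 0 0 / 0 0 8 0 0

no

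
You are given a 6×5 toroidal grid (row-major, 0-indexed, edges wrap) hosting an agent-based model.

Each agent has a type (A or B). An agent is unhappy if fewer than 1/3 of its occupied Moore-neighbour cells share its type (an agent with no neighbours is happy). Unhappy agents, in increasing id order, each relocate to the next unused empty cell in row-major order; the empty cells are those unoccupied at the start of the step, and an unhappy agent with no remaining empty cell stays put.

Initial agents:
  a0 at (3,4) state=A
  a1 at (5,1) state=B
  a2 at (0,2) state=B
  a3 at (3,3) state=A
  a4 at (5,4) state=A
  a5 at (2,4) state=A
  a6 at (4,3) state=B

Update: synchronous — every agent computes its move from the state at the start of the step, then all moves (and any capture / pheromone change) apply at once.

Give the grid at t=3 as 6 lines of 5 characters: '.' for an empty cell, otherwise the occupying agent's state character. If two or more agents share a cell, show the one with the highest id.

ABB..
.....
....A
...AA
.....
.B...

t=1: a0@(3,4):A a1@(5,1):B a2@(0,2):B a3@(3,3):A a4@(0,0):A a5@(2,4):A a6@(0,1):B
t=2: a0@(3,4):A a1@(5,1):B a2@(0,2):B a3@(3,3):A a4@(0,3):A a5@(2,4):A a6@(0,1):B
t=3: a0@(3,4):A a1@(5,1):B a2@(0,2):B a3@(3,3):A a4@(0,0):A a5@(2,4):A a6@(0,1):B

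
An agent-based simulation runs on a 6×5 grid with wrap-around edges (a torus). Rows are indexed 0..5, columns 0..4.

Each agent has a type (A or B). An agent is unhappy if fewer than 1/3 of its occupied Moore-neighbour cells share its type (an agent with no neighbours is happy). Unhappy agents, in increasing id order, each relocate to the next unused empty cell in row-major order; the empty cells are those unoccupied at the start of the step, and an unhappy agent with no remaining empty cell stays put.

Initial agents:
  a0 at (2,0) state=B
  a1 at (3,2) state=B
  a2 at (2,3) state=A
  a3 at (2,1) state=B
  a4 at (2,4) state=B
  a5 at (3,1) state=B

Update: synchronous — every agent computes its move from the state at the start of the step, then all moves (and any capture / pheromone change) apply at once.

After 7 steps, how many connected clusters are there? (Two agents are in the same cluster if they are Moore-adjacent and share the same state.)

2

t=1: a0@(2,0):B a1@(3,2):B a2@(0,0):A a3@(2,1):B a4@(2,4):B a5@(3,1):B
t=2: (unchanged — steady state)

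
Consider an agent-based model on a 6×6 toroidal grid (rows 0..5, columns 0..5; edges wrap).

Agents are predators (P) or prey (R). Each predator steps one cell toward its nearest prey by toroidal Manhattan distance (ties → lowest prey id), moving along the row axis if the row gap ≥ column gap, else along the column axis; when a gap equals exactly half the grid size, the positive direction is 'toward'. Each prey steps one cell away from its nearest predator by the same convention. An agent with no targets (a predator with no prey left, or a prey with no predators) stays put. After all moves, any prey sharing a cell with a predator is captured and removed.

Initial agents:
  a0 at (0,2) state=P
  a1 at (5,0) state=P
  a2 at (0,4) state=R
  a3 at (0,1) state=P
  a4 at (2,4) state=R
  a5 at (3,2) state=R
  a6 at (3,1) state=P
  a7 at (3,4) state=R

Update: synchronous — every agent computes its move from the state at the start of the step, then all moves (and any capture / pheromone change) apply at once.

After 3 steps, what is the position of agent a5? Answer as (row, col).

t=1: a0@(0,3):P a1@(5,5):P a2@(0,5):R a3@(0,2):P a4@(3,4):R a5@(3,3):R a6@(3,2):P a7@(3,3):R
t=2: a0@(0,4):P a1@(0,5):P a2@(1,5):R a3@(0,3):P a4@(3,5):R a5@(3,4):R a6@(3,3):P a7@(3,4):R
t=3: a0@(1,4):P a1@(1,5):P a2@(2,5):R a3@(0,4):P a4@(3,0):R a5@(3,5):R a6@(3,4):P a7@(3,5):R

(3, 5)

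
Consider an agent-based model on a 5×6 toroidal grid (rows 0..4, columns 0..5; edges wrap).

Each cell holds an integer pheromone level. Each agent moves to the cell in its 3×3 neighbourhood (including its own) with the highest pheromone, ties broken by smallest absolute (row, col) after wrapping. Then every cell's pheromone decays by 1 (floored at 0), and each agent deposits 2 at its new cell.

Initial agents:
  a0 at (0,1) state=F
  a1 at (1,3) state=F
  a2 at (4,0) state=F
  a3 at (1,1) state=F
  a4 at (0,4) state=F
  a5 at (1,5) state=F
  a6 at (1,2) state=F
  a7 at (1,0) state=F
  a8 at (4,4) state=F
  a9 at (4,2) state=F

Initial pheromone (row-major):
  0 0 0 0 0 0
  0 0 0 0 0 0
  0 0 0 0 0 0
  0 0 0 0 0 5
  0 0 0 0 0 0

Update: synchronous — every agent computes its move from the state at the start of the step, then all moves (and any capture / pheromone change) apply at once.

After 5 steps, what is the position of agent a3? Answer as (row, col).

(0, 0)

t=1: a0@(0,0) a1@(0,2) a2@(3,5) a3@(0,0) a4@(0,3) a5@(0,0) a6@(0,1) a7@(0,0) a8@(3,5) a9@(0,1) | pheromone: 8 4 2 2 0 0 / 0 0 0 0 0 0 / 0 0 0 0 0 0 / 0 0 0 0 0 8 / 0 0 0 0 0 0
t=2: a0@(0,0) a1@(0,1) a2@(3,5) a3@(0,0) a4@(0,2) a5@(0,0) a6@(0,0) a7@(0,0) a8@(3,5) a9@(0,0) | pheromone: 19 5 3 1 0 0 / 0 0 0 0 0 0 / 0 0 0 0 0 0 / 0 0 0 0 0 11 / 0 0 0 0 0 0
t=3: a0@(0,0) a1@(0,0) a2@(3,5) a3@(0,0) a4@(0,1) a5@(0,0) a6@(0,0) a7@(0,0) a8@(3,5) a9@(0,0) | pheromone: 32 6 2 0 0 0 / 0 0 0 0 0 0 / 0 0 0 0 0 0 / 0 0 0 0 0 14 / 0 0 0 0 0 0
t=4: a0@(0,0) a1@(0,0) a2@(3,5) a3@(0,0) a4@(0,0) a5@(0,0) a6@(0,0) a7@(0,0) a8@(3,5) a9@(0,0) | pheromone: 47 5 1 0 0 0 / 0 0 0 0 0 0 / 0 0 0 0 0 0 / 0 0 0 0 0 17 / 0 0 0 0 0 0
t=5: a0@(0,0) a1@(0,0) a2@(3,5) a3@(0,0) a4@(0,0) a5@(0,0) a6@(0,0) a7@(0,0) a8@(3,5) a9@(0,0) | pheromone: 62 4 0 0 0 0 / 0 0 0 0 0 0 / 0 0 0 0 0 0 / 0 0 0 0 0 20 / 0 0 0 0 0 0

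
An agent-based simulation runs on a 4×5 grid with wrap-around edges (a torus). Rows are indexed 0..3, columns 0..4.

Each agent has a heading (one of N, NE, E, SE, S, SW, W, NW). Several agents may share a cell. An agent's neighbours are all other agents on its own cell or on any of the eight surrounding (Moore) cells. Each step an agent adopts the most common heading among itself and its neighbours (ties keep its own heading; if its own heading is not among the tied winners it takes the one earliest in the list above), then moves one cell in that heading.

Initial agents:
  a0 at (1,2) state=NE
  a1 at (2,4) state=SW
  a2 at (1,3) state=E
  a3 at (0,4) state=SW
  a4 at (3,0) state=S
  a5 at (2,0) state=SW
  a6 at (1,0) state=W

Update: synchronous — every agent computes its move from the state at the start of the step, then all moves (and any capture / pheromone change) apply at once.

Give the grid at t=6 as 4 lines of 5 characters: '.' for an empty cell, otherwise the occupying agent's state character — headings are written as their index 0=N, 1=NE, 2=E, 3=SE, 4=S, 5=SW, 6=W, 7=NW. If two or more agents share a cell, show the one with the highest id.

t=1: a0@(0,3):NE a1@(3,3):SW a2@(2,2):SW a3@(1,3):SW a4@(0,4):SW a5@(3,4):SW a6@(2,4):SW
t=2: a0@(1,2):SW a1@(0,2):SW a2@(3,1):SW a3@(2,2):SW a4@(1,3):SW a5@(0,3):SW a6@(3,3):SW
t=3: a0@(2,1):SW a1@(1,1):SW a2@(0,0):SW a3@(3,1):SW a4@(2,2):SW a5@(1,2):SW a6@(0,2):SW
t=4: a0@(3,0):SW a1@(2,0):SW a2@(1,4):SW a3@(0,0):SW a4@(3,1):SW a5@(2,1):SW a6@(1,1):SW
t=5: a0@(0,4):SW a1@(3,4):SW a2@(2,3):SW a3@(1,4):SW a4@(0,0):SW a5@(3,0):SW a6@(2,0):SW
t=6: a0@(1,3):SW a1@(0,3):SW a2@(3,2):SW a3@(2,3):SW a4@(1,4):SW a5@(0,4):SW a6@(3,4):SW

...55
...55
...5.
..5.5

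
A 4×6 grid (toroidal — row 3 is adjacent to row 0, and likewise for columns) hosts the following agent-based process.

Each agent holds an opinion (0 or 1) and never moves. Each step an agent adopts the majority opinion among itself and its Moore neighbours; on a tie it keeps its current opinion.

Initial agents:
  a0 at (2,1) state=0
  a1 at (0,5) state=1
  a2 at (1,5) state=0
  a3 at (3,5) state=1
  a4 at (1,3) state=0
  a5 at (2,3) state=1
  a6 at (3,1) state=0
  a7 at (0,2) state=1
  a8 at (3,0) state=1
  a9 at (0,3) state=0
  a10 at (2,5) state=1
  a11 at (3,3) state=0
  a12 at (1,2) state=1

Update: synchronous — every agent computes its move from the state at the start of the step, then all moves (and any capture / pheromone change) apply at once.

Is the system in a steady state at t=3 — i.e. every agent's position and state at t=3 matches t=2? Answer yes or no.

t=1: a0@(2,1):0 a1@(0,5):1 a2@(1,5):1 a3@(3,5):1 a4@(1,3):1 a5@(2,3):1 a6@(3,1):0 a7@(0,2):0 a8@(3,0):1 a9@(0,3):0 a10@(2,5):1 a11@(3,3):0 a12@(1,2):1
t=2: (unchanged — steady state)

yes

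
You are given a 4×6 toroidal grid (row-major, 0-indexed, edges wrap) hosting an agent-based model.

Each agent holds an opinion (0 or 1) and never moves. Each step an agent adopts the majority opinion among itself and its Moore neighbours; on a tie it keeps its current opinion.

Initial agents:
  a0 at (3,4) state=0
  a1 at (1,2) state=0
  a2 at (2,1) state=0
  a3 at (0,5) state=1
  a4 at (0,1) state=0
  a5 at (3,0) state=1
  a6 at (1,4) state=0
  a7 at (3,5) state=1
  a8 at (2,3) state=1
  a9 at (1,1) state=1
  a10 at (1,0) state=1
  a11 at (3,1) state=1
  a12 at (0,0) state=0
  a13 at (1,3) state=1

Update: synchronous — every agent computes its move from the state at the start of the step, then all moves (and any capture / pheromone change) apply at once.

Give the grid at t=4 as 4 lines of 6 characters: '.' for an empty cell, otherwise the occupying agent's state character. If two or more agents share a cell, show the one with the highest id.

t=1: a0@(3,4):1 a1@(1,2):0 a2@(2,1):1 a3@(0,5):1 a4@(0,1):1 a5@(3,0):1 a6@(1,4):1 a7@(3,5):1 a8@(2,3):0 a9@(1,1):0 a10@(1,0):1 a11@(3,1):0 a12@(0,0):1 a13@(1,3):1
t=2: a0@(3,4):1 a1@(1,2):0 a2@(2,1):1 a3@(0,5):1 a4@(0,1):1 a5@(3,0):1 a6@(1,4):1 a7@(3,5):1 a8@(2,3):1 a9@(1,1):1 a10@(1,0):1 a11@(3,1):1 a12@(0,0):1 a13@(1,3):1
t=3: a0@(3,4):1 a1@(1,2):1 a2@(2,1):1 a3@(0,5):1 a4@(0,1):1 a5@(3,0):1 a6@(1,4):1 a7@(3,5):1 a8@(2,3):1 a9@(1,1):1 a10@(1,0):1 a11@(3,1):1 a12@(0,0):1 a13@(1,3):1
t=4: (unchanged — steady state)

11...1
11111.
.1.1..
11..11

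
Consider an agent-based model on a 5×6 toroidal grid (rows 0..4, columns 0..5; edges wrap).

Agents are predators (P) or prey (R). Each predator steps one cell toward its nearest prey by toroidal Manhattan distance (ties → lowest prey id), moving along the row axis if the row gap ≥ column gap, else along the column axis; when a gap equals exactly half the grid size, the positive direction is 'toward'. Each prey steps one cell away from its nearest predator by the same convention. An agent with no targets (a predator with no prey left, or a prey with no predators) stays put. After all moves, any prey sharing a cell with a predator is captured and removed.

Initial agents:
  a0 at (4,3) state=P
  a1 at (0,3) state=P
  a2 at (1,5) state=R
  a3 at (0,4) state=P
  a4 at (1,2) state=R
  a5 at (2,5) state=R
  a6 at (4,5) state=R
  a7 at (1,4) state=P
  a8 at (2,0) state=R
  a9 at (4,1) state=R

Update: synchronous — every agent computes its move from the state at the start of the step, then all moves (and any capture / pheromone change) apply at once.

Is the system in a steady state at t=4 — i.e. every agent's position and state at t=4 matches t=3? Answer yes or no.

no

t=1: a0@(4,4):P a1@(1,3):P a2@(1,0):R a3@(1,4):P a4@(2,2):R a5@(3,5):R a6@(4,0):R a7@(1,5):P a8@(2,1):R a9@(4,0):R
t=2: a0@(3,4):P a1@(2,3):P a2@(1,1):R a3@(1,5):P a4@(3,2):R a5@(2,5):R a6@(4,1):R a7@(1,0):P a8@(2,0):R a9@(4,1):R
t=3: a0@(3,3):P a1@(3,3):P a2@(1,2):R a3@(2,5):P a4@(3,1):R a5@(3,5):R a6@(3,1):R a7@(1,1):P a8@(3,0):R a9@(3,1):R
t=4: a0@(3,2):P a1@(3,2):P a2@(1,3):R a3@(3,5):P a4@(3,0):R a5@(4,5):R a6@(3,0):R a7@(1,2):P a8@(4,0):R a9@(3,0):R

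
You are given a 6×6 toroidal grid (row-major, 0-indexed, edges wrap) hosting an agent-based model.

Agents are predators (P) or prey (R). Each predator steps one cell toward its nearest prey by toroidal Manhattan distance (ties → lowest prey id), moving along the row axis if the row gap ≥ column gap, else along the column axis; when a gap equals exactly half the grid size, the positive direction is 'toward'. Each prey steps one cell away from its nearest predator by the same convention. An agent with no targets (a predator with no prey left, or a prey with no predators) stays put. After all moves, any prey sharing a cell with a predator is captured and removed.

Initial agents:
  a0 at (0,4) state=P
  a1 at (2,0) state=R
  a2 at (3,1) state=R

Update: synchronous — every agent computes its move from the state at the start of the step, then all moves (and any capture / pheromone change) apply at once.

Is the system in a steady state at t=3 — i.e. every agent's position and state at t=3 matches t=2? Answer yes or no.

no

t=1: a0@(1,4):P a1@(3,0):R a2@(2,1):R
t=2: a0@(2,4):P a1@(4,0):R a2@(2,0):R
t=3: a0@(2,5):P a1@(5,0):R a2@(2,1):R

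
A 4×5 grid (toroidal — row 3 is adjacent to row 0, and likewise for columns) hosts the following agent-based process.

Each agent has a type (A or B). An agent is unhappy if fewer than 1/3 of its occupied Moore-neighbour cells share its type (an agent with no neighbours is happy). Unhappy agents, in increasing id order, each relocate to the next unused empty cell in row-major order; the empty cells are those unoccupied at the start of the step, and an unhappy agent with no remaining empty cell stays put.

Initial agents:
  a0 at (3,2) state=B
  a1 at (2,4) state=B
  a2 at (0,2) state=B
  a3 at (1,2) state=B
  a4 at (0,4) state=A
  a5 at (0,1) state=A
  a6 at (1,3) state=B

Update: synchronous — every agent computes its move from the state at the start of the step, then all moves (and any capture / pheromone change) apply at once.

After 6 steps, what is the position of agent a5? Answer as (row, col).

t=1: a0@(3,2):B a1@(2,4):B a2@(0,2):B a3@(1,2):B a4@(0,0):A a5@(0,3):A a6@(1,3):B
t=2: a0@(3,2):B a1@(2,4):B a2@(0,2):B a3@(1,2):B a4@(0,0):A a5@(0,1):A a6@(1,3):B
t=3: a0@(3,2):B a1@(2,4):B a2@(0,2):B a3@(1,2):B a4@(0,0):A a5@(0,3):A a6@(1,3):B
t=4: a0@(3,2):B a1@(2,4):B a2@(0,2):B a3@(1,2):B a4@(0,0):A a5@(0,1):A a6@(1,3):B
t=5: a0@(3,2):B a1@(2,4):B a2@(0,2):B a3@(1,2):B a4@(0,0):A a5@(0,3):A a6@(1,3):B
t=6: a0@(3,2):B a1@(2,4):B a2@(0,2):B a3@(1,2):B a4@(0,0):A a5@(0,1):A a6@(1,3):B

(0, 1)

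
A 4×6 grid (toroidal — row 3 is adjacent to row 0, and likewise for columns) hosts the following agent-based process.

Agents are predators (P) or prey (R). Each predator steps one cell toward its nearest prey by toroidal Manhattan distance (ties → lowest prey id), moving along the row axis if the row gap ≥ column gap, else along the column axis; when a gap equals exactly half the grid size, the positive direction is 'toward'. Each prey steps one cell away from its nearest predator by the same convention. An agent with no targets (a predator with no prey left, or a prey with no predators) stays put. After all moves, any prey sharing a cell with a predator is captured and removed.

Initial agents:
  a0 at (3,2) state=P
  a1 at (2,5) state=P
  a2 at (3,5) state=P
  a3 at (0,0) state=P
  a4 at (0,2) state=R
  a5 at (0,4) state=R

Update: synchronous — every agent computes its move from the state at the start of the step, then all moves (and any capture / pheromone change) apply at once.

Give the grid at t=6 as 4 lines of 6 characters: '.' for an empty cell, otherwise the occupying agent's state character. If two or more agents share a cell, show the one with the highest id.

.....P
.PP..P
..R.R.
......

t=1: a0@(0,2):P a1@(3,5):P a2@(0,5):P a3@(0,1):P a4@(1,2):R a5@(1,4):R
t=2: a0@(1,2):P a1@(0,5):P a2@(1,5):P a3@(1,1):P a4@(2,2):R a5@(2,4):R
t=3: a0@(2,2):P a1@(1,5):P a2@(2,5):P a3@(2,1):P a4@(3,2):R a5@(3,4):R
t=4: a0@(3,2):P a1@(2,5):P a2@(3,5):P a3@(3,1):P a4@(0,2):R a5@(0,4):R
t=5: a0@(0,2):P a1@(3,5):P a2@(0,5):P a3@(0,1):P a4@(1,2):R a5@(1,4):R
t=6: a0@(1,2):P a1@(0,5):P a2@(1,5):P a3@(1,1):P a4@(2,2):R a5@(2,4):R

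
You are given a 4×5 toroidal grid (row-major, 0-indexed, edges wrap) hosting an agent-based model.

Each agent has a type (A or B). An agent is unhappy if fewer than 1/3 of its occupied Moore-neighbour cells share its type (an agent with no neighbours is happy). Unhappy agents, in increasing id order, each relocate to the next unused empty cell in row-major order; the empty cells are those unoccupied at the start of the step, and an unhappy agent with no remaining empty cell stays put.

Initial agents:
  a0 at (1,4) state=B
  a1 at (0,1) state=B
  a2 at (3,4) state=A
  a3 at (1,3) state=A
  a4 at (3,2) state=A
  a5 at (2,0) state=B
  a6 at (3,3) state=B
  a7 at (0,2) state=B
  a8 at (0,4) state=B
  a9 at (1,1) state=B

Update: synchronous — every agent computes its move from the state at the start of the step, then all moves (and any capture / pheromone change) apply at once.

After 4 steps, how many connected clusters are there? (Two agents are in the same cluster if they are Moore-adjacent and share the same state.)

t=1: a0@(1,4):B a1@(0,1):B a2@(0,0):A a3@(0,3):A a4@(1,0):A a5@(2,0):B a6@(3,3):B a7@(0,2):B a8@(0,4):B a9@(1,1):B
t=2: a0@(1,4):B a1@(0,1):B a2@(1,2):A a3@(1,3):A a4@(2,1):A a5@(2,0):B a6@(3,3):B a7@(0,2):B a8@(0,4):B a9@(1,1):B
t=3: a0@(1,4):B a1@(0,1):B a2@(1,2):A a3@(0,0):A a4@(2,1):A a5@(2,0):B a6@(3,3):B a7@(0,2):B a8@(0,4):B a9@(1,1):B
t=4: a0@(1,4):B a1@(0,1):B a2@(0,3):A a3@(1,0):A a4@(2,1):A a5@(2,0):B a6@(3,3):B a7@(0,2):B a8@(0,4):B a9@(1,1):B

3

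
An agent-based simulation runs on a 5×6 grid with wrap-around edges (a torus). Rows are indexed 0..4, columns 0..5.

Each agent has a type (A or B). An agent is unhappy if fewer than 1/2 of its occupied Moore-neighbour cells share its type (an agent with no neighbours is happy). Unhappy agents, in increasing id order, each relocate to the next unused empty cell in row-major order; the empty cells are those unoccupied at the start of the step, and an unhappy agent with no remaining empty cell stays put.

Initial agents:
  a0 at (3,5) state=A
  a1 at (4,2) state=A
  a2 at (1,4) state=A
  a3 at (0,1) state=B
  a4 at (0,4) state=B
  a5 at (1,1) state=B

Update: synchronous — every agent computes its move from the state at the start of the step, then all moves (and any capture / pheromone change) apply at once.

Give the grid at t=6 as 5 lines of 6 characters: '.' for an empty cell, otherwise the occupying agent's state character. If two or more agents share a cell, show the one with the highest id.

.B..AA
..BB..
......
.....A
......

t=1: a0@(3,5):A a1@(0,0):A a2@(0,2):A a3@(0,1):B a4@(0,3):B a5@(1,1):B
t=2: a0@(3,5):A a1@(0,4):A a2@(0,5):A a3@(1,0):B a4@(1,2):B a5@(1,3):B
t=3: a0@(3,5):A a1@(0,4):A a2@(0,5):A a3@(0,0):B a4@(1,2):B a5@(1,3):B
t=4: a0@(3,5):A a1@(0,4):A a2@(0,5):A a3@(0,1):B a4@(1,2):B a5@(1,3):B
t=5: (unchanged — steady state)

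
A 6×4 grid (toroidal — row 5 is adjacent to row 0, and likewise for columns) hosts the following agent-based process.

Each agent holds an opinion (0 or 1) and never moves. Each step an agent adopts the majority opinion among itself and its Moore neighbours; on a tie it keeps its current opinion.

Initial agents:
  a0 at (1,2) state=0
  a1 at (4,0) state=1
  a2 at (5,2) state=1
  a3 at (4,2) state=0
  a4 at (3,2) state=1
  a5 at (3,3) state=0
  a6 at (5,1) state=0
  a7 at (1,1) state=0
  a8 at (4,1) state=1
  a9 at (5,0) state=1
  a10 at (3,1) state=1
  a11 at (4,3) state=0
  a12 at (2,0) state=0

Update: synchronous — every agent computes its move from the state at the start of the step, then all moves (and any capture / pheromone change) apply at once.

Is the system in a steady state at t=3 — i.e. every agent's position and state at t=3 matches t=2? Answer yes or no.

t=1: a0@(1,2):0 a1@(4,0):1 a2@(5,2):0 a3@(4,2):0 a4@(3,2):1 a5@(3,3):0 a6@(5,1):1 a7@(1,1):0 a8@(4,1):1 a9@(5,0):1 a10@(3,1):1 a11@(4,3):1 a12@(2,0):0
t=2: a0@(1,2):0 a1@(4,0):1 a2@(5,2):1 a3@(4,2):1 a4@(3,2):1 a5@(3,3):0 a6@(5,1):1 a7@(1,1):0 a8@(4,1):1 a9@(5,0):1 a10@(3,1):1 a11@(4,3):1 a12@(2,0):0
t=3: a0@(1,2):0 a1@(4,0):1 a2@(5,2):1 a3@(4,2):1 a4@(3,2):1 a5@(3,3):1 a6@(5,1):1 a7@(1,1):0 a8@(4,1):1 a9@(5,0):1 a10@(3,1):1 a11@(4,3):1 a12@(2,0):0

no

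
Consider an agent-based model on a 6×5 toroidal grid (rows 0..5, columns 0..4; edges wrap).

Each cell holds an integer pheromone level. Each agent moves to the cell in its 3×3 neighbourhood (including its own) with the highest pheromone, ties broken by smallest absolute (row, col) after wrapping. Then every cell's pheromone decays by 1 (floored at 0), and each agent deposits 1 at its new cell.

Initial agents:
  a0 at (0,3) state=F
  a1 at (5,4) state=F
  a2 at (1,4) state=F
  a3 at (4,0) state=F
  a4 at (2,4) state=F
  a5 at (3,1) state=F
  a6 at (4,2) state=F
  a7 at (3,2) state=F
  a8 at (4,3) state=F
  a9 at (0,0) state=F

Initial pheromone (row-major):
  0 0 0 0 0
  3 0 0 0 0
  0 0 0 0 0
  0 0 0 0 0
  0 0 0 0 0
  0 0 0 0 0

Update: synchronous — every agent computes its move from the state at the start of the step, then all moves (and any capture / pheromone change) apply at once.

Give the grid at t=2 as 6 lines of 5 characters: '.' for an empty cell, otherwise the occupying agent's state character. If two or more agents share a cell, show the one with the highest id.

t=1: a0@(0,2) a1@(0,0) a2@(1,0) a3@(3,0) a4@(1,0) a5@(2,0) a6@(3,1) a7@(2,1) a8@(3,2) a9@(1,0) | pheromone: 1 0 1 0 0 / 5 0 0 0 0 / 1 1 0 0 0 / 1 1 1 0 0 / 0 0 0 0 0 / 0 0 0 0 0
t=2: a0@(0,2) a1@(1,0) a2@(1,0) a3@(2,0) a4@(1,0) a5@(1,0) a6@(2,0) a7@(1,0) a8@(2,1) a9@(1,0) | pheromone: 0 0 1 0 0 / 10 0 0 0 0 / 2 1 0 0 0 / 0 0 0 0 0 / 0 0 0 0 0 / 0 0 0 0 0

..F..
F....
FF...
.....
.....
.....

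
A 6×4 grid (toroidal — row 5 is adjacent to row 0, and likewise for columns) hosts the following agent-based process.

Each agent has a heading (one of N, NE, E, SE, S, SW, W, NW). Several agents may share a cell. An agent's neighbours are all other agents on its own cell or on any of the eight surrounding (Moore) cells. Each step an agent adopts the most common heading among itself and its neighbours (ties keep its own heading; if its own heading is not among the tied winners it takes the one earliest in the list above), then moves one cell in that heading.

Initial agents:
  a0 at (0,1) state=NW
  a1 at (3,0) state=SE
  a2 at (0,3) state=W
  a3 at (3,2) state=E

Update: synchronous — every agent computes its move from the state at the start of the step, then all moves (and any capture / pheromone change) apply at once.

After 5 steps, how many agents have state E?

t=1: a0@(5,0):NW a1@(4,1):SE a2@(0,2):W a3@(3,3):E
t=2: a0@(4,3):NW a1@(5,2):SE a2@(0,1):W a3@(3,0):E
t=3: a0@(3,2):NW a1@(0,3):SE a2@(0,0):W a3@(3,1):E
t=4: a0@(2,1):NW a1@(1,0):SE a2@(0,3):W a3@(3,2):E
t=5: a0@(1,0):NW a1@(2,1):SE a2@(0,2):W a3@(3,3):E

1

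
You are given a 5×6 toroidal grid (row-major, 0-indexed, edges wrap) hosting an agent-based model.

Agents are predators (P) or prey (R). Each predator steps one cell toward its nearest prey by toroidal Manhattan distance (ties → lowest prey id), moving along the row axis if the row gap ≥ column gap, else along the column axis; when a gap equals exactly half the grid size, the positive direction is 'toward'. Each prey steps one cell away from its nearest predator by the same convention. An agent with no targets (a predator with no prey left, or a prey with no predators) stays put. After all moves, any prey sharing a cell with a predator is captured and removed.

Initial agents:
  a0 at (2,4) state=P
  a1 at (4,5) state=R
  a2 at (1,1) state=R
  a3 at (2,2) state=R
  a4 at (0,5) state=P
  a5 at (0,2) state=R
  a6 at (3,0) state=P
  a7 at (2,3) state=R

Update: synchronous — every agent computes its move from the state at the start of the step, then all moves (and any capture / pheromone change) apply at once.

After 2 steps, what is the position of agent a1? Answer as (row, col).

t=1: a0@(2,3):P a1@(3,5):R a2@(1,2):R a3@(2,1):R a4@(4,5):P a5@(0,1):R a6@(4,0):P a7@(2,2):R
t=2: a0@(2,2):P a1@(2,5):R a2@(0,2):R a3@(2,0):R a4@(3,5):P a5@(1,1):R a6@(3,0):P a7@(2,1):R

(2, 5)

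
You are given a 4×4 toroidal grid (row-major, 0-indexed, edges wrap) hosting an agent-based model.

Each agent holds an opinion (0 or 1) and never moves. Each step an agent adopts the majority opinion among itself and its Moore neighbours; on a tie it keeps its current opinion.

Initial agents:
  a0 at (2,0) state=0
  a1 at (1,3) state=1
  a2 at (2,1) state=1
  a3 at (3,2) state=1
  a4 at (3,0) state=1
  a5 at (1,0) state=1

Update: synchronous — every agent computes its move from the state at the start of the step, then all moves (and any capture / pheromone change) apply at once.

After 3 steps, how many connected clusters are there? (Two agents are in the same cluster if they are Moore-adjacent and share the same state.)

t=1: a0@(2,0):1 a1@(1,3):1 a2@(2,1):1 a3@(3,2):1 a4@(3,0):1 a5@(1,0):1
t=2: (unchanged — steady state)

1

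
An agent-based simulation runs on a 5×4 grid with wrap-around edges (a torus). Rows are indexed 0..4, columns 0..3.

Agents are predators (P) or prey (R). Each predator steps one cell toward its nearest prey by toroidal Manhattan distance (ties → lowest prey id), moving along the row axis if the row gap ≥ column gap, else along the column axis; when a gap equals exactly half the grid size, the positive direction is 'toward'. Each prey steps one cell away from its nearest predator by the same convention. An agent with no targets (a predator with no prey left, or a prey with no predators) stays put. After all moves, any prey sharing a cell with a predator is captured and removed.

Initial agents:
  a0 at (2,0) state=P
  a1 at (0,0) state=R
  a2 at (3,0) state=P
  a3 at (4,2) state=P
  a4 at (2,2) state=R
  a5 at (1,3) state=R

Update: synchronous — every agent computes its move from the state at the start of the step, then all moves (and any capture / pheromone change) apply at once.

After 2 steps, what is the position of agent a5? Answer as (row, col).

(4, 3)

t=1: a0@(1,0):P a2@(4,0):P a3@(3,2):P a4@(2,1):R a5@(0,3):R
t=2: a0@(2,0):P a2@(0,0):P a3@(2,2):P a4@(3,1):R a5@(4,3):R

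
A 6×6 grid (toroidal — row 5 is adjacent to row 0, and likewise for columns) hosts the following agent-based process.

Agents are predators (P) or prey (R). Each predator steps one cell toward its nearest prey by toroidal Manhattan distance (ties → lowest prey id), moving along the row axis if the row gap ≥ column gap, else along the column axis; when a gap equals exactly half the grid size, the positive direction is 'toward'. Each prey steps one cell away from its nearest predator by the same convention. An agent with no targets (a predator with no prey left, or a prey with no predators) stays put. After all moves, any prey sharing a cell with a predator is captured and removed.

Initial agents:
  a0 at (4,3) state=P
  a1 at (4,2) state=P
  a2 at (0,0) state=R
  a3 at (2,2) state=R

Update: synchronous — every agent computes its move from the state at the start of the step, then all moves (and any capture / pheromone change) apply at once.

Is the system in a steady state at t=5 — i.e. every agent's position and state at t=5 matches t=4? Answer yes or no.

no

t=1: a0@(3,3):P a1@(3,2):P a2@(1,0):R a3@(1,2):R
t=2: a0@(2,3):P a1@(2,2):P a2@(0,0):R a3@(0,2):R
t=3: a0@(1,3):P a1@(1,2):P a2@(5,0):R a3@(5,2):R
t=4: a0@(0,3):P a1@(0,2):P a2@(4,0):R a3@(4,2):R
t=5: a0@(5,3):P a1@(5,2):P a2@(3,0):R a3@(3,2):R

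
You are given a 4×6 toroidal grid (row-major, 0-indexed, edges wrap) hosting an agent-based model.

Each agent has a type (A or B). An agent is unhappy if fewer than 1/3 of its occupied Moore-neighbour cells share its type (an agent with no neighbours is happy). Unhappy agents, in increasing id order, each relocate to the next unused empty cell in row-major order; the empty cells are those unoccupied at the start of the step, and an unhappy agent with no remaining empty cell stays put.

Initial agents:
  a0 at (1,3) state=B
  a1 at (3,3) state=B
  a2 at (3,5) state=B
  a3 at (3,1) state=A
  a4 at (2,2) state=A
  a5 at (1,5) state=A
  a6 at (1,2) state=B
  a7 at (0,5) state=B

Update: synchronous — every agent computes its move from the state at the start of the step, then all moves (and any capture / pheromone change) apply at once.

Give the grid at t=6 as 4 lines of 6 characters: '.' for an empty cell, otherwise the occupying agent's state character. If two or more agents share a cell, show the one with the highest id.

t=1: a0@(1,3):B a1@(0,0):B a2@(3,5):B a3@(3,1):A a4@(0,1):A a5@(0,2):A a6@(1,2):B a7@(0,5):B
t=2: (unchanged — steady state)

BAA..B
..BB..
......
.A...B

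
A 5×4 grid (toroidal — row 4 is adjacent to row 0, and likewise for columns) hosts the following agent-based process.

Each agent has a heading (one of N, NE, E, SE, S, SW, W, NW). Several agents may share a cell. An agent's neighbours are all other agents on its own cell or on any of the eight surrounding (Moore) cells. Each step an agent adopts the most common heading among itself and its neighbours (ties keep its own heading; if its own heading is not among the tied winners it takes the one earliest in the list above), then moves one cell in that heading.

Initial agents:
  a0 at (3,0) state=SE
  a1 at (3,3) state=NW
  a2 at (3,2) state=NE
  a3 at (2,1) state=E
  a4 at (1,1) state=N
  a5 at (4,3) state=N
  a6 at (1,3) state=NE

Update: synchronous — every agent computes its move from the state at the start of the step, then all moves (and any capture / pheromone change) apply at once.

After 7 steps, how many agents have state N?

t=1: a0@(4,1):SE a1@(2,2):NW a2@(2,3):NE a3@(2,2):E a4@(0,1):N a5@(3,3):N a6@(0,0):NE
t=2: a0@(0,2):SE a1@(1,1):NW a2@(1,0):NE a3@(2,3):E a4@(4,1):N a5@(2,3):N a6@(4,1):NE
t=3: a0@(1,3):SE a1@(0,0):NW a2@(0,1):NE a3@(2,0):E a4@(3,1):N a5@(1,3):N a6@(3,2):NE
t=4: a0@(2,0):SE a1@(4,3):NW a2@(4,2):NE a3@(1,0):N a4@(2,1):N a5@(0,3):N a6@(2,3):NE
t=5: a0@(1,0):N a1@(3,2):NW a2@(3,3):NE a3@(0,0):N a4@(1,1):N a5@(4,3):N a6@(1,0):NE
t=6: a0@(0,0):N a1@(2,1):NW a2@(2,0):NE a3@(4,0):N a4@(0,1):N a5@(3,3):N a6@(0,0):N
t=7: a0@(4,0):N a1@(1,0):NW a2@(1,1):NE a3@(3,0):N a4@(4,1):N a5@(2,3):N a6@(4,0):N

5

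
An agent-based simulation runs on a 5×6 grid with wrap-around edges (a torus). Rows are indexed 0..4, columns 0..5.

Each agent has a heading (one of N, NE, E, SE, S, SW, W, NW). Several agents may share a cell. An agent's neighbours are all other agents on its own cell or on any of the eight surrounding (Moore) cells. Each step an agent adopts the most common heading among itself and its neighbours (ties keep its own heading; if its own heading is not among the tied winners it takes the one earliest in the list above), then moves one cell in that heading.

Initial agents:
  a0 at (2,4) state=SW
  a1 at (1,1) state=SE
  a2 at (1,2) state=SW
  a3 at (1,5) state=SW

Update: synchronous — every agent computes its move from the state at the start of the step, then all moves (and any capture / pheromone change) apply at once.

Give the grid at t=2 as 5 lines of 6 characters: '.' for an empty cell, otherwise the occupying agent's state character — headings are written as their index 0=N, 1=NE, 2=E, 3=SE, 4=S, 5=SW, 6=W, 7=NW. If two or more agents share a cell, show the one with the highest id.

t=1: a0@(3,3):SW a1@(2,2):SE a2@(2,1):SW a3@(2,4):SW
t=2: a0@(4,2):SW a1@(3,1):SW a2@(3,0):SW a3@(3,3):SW

......
......
......
55.5..
..5...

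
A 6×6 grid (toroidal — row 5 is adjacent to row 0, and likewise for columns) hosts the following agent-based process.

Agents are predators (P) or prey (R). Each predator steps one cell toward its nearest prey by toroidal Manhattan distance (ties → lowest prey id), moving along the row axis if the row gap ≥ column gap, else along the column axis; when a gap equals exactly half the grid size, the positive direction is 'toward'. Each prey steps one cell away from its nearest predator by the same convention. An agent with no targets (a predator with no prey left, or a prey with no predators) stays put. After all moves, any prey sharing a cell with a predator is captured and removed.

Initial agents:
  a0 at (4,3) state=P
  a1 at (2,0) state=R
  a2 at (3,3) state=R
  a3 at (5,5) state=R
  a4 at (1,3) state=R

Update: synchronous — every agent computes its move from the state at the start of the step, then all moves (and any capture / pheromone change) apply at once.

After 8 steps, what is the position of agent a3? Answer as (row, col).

t=1: a0@(3,3):P a1@(2,5):R a2@(2,3):R a3@(5,0):R a4@(0,3):R
t=2: a0@(2,3):P a1@(2,0):R a2@(1,3):R a3@(5,5):R a4@(5,3):R
t=3: a0@(1,3):P a1@(2,5):R a2@(0,3):R a3@(4,5):R a4@(4,3):R
t=4: a0@(0,3):P a1@(2,0):R a2@(5,3):R a3@(3,5):R a4@(3,3):R
t=5: a0@(5,3):P a1@(2,5):R a2@(4,3):R a3@(2,5):R a4@(2,3):R
t=6: a0@(4,3):P a1@(1,5):R a2@(3,3):R a3@(1,5):R a4@(1,3):R
t=7: a0@(3,3):P a1@(0,5):R a2@(2,3):R a3@(0,5):R a4@(0,3):R
t=8: a0@(2,3):P a1@(5,5):R a2@(1,3):R a3@(5,5):R a4@(5,3):R

(5, 5)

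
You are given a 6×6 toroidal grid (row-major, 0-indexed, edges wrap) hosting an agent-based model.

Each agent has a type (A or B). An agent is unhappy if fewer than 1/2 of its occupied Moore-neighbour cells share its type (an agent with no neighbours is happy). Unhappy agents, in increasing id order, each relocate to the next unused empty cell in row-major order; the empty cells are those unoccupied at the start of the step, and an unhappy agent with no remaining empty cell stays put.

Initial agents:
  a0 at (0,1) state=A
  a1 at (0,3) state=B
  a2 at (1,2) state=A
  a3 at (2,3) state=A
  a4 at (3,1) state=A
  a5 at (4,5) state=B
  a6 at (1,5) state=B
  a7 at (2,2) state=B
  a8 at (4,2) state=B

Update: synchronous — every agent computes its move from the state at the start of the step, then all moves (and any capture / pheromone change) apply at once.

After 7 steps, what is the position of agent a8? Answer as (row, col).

(0, 5)

t=1: a0@(0,1):A a1@(0,0):B a2@(1,2):A a3@(2,3):A a4@(0,2):A a5@(4,5):B a6@(1,5):B a7@(0,4):B a8@(0,5):B
t=2: (unchanged — steady state)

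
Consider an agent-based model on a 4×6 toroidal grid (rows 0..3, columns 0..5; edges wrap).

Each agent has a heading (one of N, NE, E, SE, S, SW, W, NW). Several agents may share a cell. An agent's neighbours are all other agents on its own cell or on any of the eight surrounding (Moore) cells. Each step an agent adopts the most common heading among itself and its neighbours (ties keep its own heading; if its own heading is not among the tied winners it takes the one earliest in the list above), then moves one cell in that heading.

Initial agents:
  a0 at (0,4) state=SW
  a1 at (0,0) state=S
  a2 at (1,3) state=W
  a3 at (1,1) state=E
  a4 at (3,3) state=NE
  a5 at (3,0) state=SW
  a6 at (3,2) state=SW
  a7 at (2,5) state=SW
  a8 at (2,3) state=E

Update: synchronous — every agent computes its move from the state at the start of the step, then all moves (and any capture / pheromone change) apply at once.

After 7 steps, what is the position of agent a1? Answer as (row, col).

t=1: a0@(1,3):SW a1@(1,0):S a2@(1,2):W a3@(1,2):E a4@(0,2):SW a5@(0,5):SW a6@(0,1):SW a7@(3,4):SW a8@(2,4):E
t=2: a0@(2,2):SW a1@(2,5):SW a2@(2,1):SW a3@(2,1):SW a4@(1,1):SW a5@(1,4):SW a6@(1,0):SW a7@(0,3):SW a8@(3,3):SW
t=3: a0@(3,1):SW a1@(3,4):SW a2@(3,0):SW a3@(3,0):SW a4@(2,0):SW a5@(2,3):SW a6@(2,5):SW a7@(1,2):SW a8@(0,2):SW
t=4: a0@(0,0):SW a1@(0,3):SW a2@(0,5):SW a3@(0,5):SW a4@(3,5):SW a5@(3,2):SW a6@(3,4):SW a7@(2,1):SW a8@(1,1):SW
t=5: a0@(1,5):SW a1@(1,2):SW a2@(1,4):SW a3@(1,4):SW a4@(0,4):SW a5@(0,1):SW a6@(0,3):SW a7@(3,0):SW a8@(2,0):SW
t=6: a0@(2,4):SW a1@(2,1):SW a2@(2,3):SW a3@(2,3):SW a4@(1,3):SW a5@(1,0):SW a6@(1,2):SW a7@(0,5):SW a8@(3,5):SW
t=7: a0@(3,3):SW a1@(3,0):SW a2@(3,2):SW a3@(3,2):SW a4@(2,2):SW a5@(2,5):SW a6@(2,1):SW a7@(1,4):SW a8@(0,4):SW

(3, 0)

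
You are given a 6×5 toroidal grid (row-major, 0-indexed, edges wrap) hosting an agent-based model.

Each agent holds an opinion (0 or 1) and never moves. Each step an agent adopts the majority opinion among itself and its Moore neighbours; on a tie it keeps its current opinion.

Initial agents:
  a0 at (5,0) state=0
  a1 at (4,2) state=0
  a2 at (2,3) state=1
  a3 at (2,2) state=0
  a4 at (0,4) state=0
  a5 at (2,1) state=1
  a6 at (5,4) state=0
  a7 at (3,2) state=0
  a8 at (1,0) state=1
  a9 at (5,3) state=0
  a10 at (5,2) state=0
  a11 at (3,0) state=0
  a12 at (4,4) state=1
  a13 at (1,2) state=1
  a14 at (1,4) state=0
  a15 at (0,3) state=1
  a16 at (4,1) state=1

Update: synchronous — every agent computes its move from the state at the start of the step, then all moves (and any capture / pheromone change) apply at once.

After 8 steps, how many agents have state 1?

6

t=1: a0@(5,0):0 a1@(4,2):0 a2@(2,3):0 a3@(2,2):1 a4@(0,4):0 a5@(2,1):1 a6@(5,4):0 a7@(3,2):0 a8@(1,0):1 a9@(5,3):0 a10@(5,2):0 a11@(3,0):1 a12@(4,4):0 a13@(1,2):1 a14@(1,4):1 a15@(0,3):0 a16@(4,1):0
t=2: a0@(5,0):0 a1@(4,2):0 a2@(2,3):1 a3@(2,2):1 a4@(0,4):0 a5@(2,1):1 a6@(5,4):0 a7@(3,2):0 a8@(1,0):1 a9@(5,3):0 a10@(5,2):0 a11@(3,0):1 a12@(4,4):0 a13@(1,2):1 a14@(1,4):0 a15@(0,3):0 a16@(4,1):0
t=3: (unchanged — steady state)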